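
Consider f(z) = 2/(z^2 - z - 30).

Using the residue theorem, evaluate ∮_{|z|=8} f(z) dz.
0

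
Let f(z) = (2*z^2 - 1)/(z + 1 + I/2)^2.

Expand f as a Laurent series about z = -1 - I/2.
Put w = z - (-1 - I/2), i.e. z = w - 1 - I/2. The denominator is w^2, so it suffices to rewrite the numerator in powers of w.

P(z) = 2*z^2 - 1
P(w - 1 - I/2) = 1/2 + 2*I + (-4 - 2*I)*w + 2*w^2

Dividing each term by w^2:
  f = (1/2 + 2*I)/w^2 + (-4 - 2*I)/w + 2

Substituting back w = z + 1 + I/2:
  f(z) = (1/2 + 2*I)/(z + 1 + I/2)^2 + (-4 - 2*I)/(z + 1 + I/2) + 2

The series is finite because the numerator is a polynomial; the negative powers form the principal part, and the coefficient of 1/(z + 1 + I/2) gives Res(f, -1 - I/2) = -4 - 2*I.

Final answer: (1/2 + 2*I)/(z + 1 + I/2)^2 + (-4 - 2*I)/(z + 1 + I/2) + 2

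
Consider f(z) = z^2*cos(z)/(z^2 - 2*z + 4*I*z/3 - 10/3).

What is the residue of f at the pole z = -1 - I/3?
Write f(z) = P(z)/Q(z) with P(z) = z^2*cos(z) and Q(z) = z^2 - 2*z + 4*I*z/3 - 10/3.
The denominator factors as Q(z) = (z + 1 + I/3)*(z - 3 + I), so z = -1 - I/3 is a simple zero of Q and P is analytic there; z = -1 - I/3 is therefore a simple pole and
  Res(f, z₀) = P(z₀)/Q'(z₀).

Q'(z) = 2*z - 2 + 4*I/3, so Q'(-1 - I/3) = -4 + 2*I/3.
P(-1 - I/3) = (8/9 + 2*I/3)*cos(1 + I/3).

Res(f, -1 - I/3) = ((8/9 + 2*I/3)*cos(1 + I/3))/(-4 + 2*I/3) = (-7/37 - 22*I/111)*cos(1 + I/3)

Final answer: (-7/37 - 22*I/111)*cos(1 + I/3)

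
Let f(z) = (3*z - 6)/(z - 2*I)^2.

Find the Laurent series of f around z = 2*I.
Put w = z - (2*I), i.e. z = w + 2*I. The denominator is w^2, so it suffices to rewrite the numerator in powers of w.

P(z) = 3*z - 6
P(w + 2*I) = -6 + 6*I + 3*w

Dividing each term by w^2:
  f = (-6 + 6*I)/w^2 + 3/w

Substituting back w = z - 2*I:
  f(z) = (-6 + 6*I)/(z - 2*I)^2 + 3/(z - 2*I)

The series is finite because the numerator is a polynomial; the negative powers form the principal part, and the coefficient of 1/(z - 2*I) gives Res(f, 2*I) = 3.

Final answer: (-6 + 6*I)/(z - 2*I)^2 + 3/(z - 2*I)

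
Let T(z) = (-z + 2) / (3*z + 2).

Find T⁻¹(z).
Set w = T(z) = (-z + 2) / (3*z + 2) and solve for z:
  w*(3*z + 2) = -z + 2
  2*w + z*(3*w + 1) - 2 = 0
  z*(3*w + 1) = 2 - 2*w
  z = (2*w - 2)/(-3*w - 1)
Renaming the variable, T⁻¹(z) = (2*z - 2)/(-3*z - 1) = (-2*z + 2)/(3*z + 1).
(Check: ad - bc = -8 ≠ 0, so T is invertible.)

Final answer: (-2*z + 2)/(3*z + 1)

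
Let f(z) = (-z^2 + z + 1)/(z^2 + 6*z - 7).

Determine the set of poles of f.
The singularities of f are the zeros of the denominator. Factoring,
  z^2 + 6*z - 7 = (z + 7)*(z - 1)
so the candidates are z = -7, z = 1.

Check the numerator P(z) = -z^2 + z + 1 at each one:
  P(-7) = -55 ≠ 0, so z = -7 is a (simple) pole.
  P(1) = 1 ≠ 0, so z = 1 is a (simple) pole.

Poles of f: {-7, 1}

Final answer: {-7, 1}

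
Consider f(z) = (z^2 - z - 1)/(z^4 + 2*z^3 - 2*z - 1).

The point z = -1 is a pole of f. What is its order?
Factor the denominator:
  z^4 + 2*z^3 - 2*z - 1 = (z + 1)^3*(z - 1)

The numerator P(z) = z^2 - z - 1 has P(-1) = 1 ≠ 0, so no factor of (z + 1) cancels.
Near z = -1 we can therefore write f(z) = g(z)/(z + 1)^3 with g analytic at -1 and g(-1) ≠ 0 (g is the numerator divided by the remaining denominator factors).

Hence z = -1 is a pole of order 3.

Final answer: 3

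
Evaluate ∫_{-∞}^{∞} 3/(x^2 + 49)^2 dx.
Let f(z) = 3/(z^2 + 49)^2. The denominator has no real zeros and deg Q - deg P = 4 ≥ 2, so the integral of f over the upper semicircle |z| = R tends to 0 as R → ∞. Closing the contour in the upper half-plane,
  ∫_{-∞}^{∞} f(x) dx = 2πi · Σ Res(f, z_k)  over the poles with Im z_k > 0.

Zeros of the denominator: z^2 + 49 = 0 gives z = ±7*I.
Upper half-plane: z = 7*I (a pole of order 2).

Write f(z) = g(z)/(z - 7*I)^2 with g(z) = 3/(z + 7*I)^2. For a double pole, Res(f, z₀) = g'(z₀):
  g'(z) = -6/(z + 7*I)^3
  Res(f, 7*I) = g'(7*I) = -3*I/1372

∫_{-∞}^{∞} f(x) dx = 2πi · (-3*I/1372) = 3*pi/686

Final answer: 3*pi/686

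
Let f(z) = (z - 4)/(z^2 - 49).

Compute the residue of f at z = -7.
Write f(z) = P(z)/Q(z) with P(z) = z - 4 and Q(z) = z^2 - 49.
The denominator factors as Q(z) = (z + 7)*(z - 7), so z = -7 is a simple zero of Q and P is analytic there; z = -7 is therefore a simple pole and
  Res(f, z₀) = P(z₀)/Q'(z₀).

Q'(z) = 2*z, so Q'(-7) = -14.
P(-7) = -11.

Res(f, -7) = (-11)/(-14) = 11/14

Final answer: 11/14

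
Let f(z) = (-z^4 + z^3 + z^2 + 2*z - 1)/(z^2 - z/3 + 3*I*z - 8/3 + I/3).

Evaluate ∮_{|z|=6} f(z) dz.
pi*(272/9 + 286*I/27)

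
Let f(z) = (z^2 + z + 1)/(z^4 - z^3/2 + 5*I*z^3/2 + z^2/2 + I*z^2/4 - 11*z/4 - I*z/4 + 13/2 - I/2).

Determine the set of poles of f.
The singularities of f are the zeros of the denominator. Factoring,
  z^4 - z^3/2 + 5*I*z^3/2 + z^2/2 + I*z^2/4 - 11*z/4 - I*z/4 + 13/2 - I/2 = (z - 1 - I/2)*(z + 1 - I)*(z + 2*I)*(z - 1/2 + 2*I)
so the candidates are z = 1 + I/2, z = -1 + I, z = -2*I, z = 1/2 - 2*I.

Check the numerator P(z) = z^2 + z + 1 at each one:
  P(1 + I/2) = 11/4 + 3*I/2 ≠ 0, so z = 1 + I/2 is a (simple) pole.
  P(-1 + I) = -I ≠ 0, so z = -1 + I is a (simple) pole.
  P(-2*I) = -3 - 2*I ≠ 0, so z = -2*I is a (simple) pole.
  P(1/2 - 2*I) = -9/4 - 4*I ≠ 0, so z = 1/2 - 2*I is a (simple) pole.

Poles of f: {-1 + I, -2*I, 1/2 - 2*I, 1 + I/2}

Final answer: {-1 + I, -2*I, 1/2 - 2*I, 1 + I/2}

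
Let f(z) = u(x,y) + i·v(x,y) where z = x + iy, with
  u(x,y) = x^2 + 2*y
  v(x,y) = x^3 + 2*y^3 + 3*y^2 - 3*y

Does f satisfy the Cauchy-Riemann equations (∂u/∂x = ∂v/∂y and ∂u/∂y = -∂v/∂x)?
∂u/∂x = 2*x
∂v/∂y = 6*y^2 + 6*y - 3
∂u/∂y = 2
∂v/∂x = 3*x^2
∂u/∂x ≠ ∂v/∂y and ∂u/∂y ≠ -∂v/∂x; the Cauchy-Riemann equations are not satisfied, so f is not analytic.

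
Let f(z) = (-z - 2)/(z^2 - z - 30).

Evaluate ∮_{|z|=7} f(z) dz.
By the residue theorem, ∮_C f(z) dz = 2πi · (sum of the residues of f at the poles inside |z| = 7).

The denominator factors as (z + 5)*(z - 6), so the singularities of f are simple poles at z = -5, z = 6.
  |-5|² = 25 < 49 = 7², so this pole is inside the contour.
  |6|² = 36 < 49 = 7², so this pole is inside the contour.

With P(z) = -z - 2 and Q(z) = z^2 - z - 30, each pole is simple, so Res(f, z₀) = P(z₀)/Q'(z₀) with Q'(z) = 2*z - 1.
  Res(f, -5) = P(-5)/Q'(-5) = (3)/(-11) = -3/11
  Res(f, 6) = P(6)/Q'(6) = (-8)/(11) = -8/11

Sum of residues inside C: -1
∮_C f(z) dz = 2πi · (-1) = -2*I*pi

Final answer: -2*I*pi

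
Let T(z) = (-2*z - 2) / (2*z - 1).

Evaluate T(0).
Substitute z = 0:
  numerator:   -2*(0) - 2 = -2
  denominator: 2*(0) - 1 = -1
T(0) = (-2)/(-1) = 2

Final answer: 2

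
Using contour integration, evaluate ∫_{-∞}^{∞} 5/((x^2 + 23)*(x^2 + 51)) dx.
Let f(z) = 5/((z^2 + 23)*(z^2 + 51)). The denominator has no real zeros and deg Q - deg P = 4 ≥ 2, so the integral of f over the upper semicircle |z| = R tends to 0 as R → ∞. Closing the contour in the upper half-plane,
  ∫_{-∞}^{∞} f(x) dx = 2πi · Σ Res(f, z_k)  over the poles with Im z_k > 0.

Zeros of the denominator: z^2 + 51 = 0 gives z = ±sqrt(51)*I; z^2 + 23 = 0 gives z = ±sqrt(23)*I.
Upper half-plane: z = sqrt(23)*I, z = sqrt(51)*I (simple).

Each pole is a simple zero of Q(z) = z^4 + 74*z^2 + 1173, so Res(f, z₀) = P(z₀)/Q'(z₀) with P(z) = 5, Q'(z) = 4*z^3 + 148*z:
  Res(f, sqrt(23)*I) = (5)/(56*sqrt(23)*I) = -5*sqrt(23)*I/1288
  Res(f, sqrt(51)*I) = (5)/(-56*sqrt(51)*I) = 5*sqrt(51)*I/2856

Sum of residues: 5*I*(-51*sqrt(23) + 23*sqrt(51))/65688
∫_{-∞}^{∞} f(x) dx = 2πi · (5*I*(-51*sqrt(23) + 23*sqrt(51))/65688) = 5*pi*(-23*sqrt(51) + 51*sqrt(23))/32844

Final answer: 5*pi*(-23*sqrt(51) + 51*sqrt(23))/32844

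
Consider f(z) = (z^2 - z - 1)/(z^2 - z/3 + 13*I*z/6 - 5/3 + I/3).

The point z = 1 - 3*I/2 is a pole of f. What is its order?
Factor the denominator:
  z^2 - z/3 + 13*I*z/6 - 5/3 + I/3 = (z - 1 + 3*I/2)*(z + 2/3 + 2*I/3)

The numerator P(z) = z^2 - z - 1 has P(1 - 3*I/2) = -13/4 - 3*I/2 ≠ 0, so no factor of (z - 1 + 3*I/2) cancels.
Near z = 1 - 3*I/2 we can therefore write f(z) = g(z)/(z - 1 + 3*I/2) with g analytic at 1 - 3*I/2 and g(1 - 3*I/2) ≠ 0 (g is the numerator divided by the remaining denominator factors).

Hence z = 1 - 3*I/2 is a pole of order 1.

Final answer: 1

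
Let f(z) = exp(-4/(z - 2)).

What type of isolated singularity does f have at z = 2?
Let u = z - 2. Then
  e^(-4/u) = Σ_{k≥0} (-4)^k/(k!·u^k) = 1 - 4/u + 8/u^2 - 32/(3*u^3) + ...
which has infinitely many negative powers of u, so exp(-4/(z - 2)) has an essential singularity at z = 2.
So the singularity is essential.

Final answer: essential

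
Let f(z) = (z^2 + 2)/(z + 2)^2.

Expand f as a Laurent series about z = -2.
Put w = z - (-2), i.e. z = w - 2. The denominator is w^2, so it suffices to rewrite the numerator in powers of w.

P(z) = z^2 + 2
P(w - 2) = 6 - 4*w + w^2

Dividing each term by w^2:
  f = 6/w^2 - 4/w + 1

Substituting back w = z + 2:
  f(z) = 6/(z + 2)^2 - 4/(z + 2) + 1

The series is finite because the numerator is a polynomial; the negative powers form the principal part, and the coefficient of 1/(z + 2) gives Res(f, -2) = -4.

Final answer: 6/(z + 2)^2 - 4/(z + 2) + 1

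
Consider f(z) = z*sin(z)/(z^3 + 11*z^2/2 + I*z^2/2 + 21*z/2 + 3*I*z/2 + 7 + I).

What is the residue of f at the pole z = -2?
(2 + 2*I)*sin(2)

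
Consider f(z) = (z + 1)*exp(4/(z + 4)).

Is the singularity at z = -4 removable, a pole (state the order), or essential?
Let u = z + 4. Then
  e^(4/u) = Σ_{k≥0} (4)^k/(k!·u^k) = 1 + 4/u + 8/u^2 + 32/(3*u^3) + ...
which has infinitely many negative powers of u, so exp(4/(z + 4)) has an essential singularity at z = -4.
The extra factor z + 1 is a nonzero polynomial; if the product had at most a pole at z = -4, dividing by that polynomial would leave exp(4/(z + 4)) with at most a pole too — contradiction. (Equivalently, the product's Laurent series still has infinitely many negative powers.)
So the singularity is essential.

Final answer: essential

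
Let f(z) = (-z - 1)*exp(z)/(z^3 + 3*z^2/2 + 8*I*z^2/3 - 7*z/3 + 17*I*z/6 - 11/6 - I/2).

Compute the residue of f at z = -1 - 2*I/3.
Write f(z) = P(z)/Q(z) with P(z) = (-z - 1)*exp(z) and Q(z) = z^3 + 3*z^2/2 + 8*I*z^2/3 - 7*z/3 + 17*I*z/6 - 11/6 - I/2.
The denominator factors as Q(z) = (z + 1 + 2*I/3)*(z - 1/2 + I)*(z + 1 + I), so z = -1 - 2*I/3 is a simple zero of Q and P is analytic there; z = -1 - 2*I/3 is therefore a simple pole and
  Res(f, z₀) = P(z₀)/Q'(z₀).

Q'(z) = 3*z^2 + 3*z + 16*I*z/3 - 7/3 + 17*I/6, so Q'(-1 - 2*I/3) = -1/9 - I/2.
P(-1 - 2*I/3) = 2*I*exp(-1 - 2*I/3)/3.

Res(f, -1 - 2*I/3) = (2*I*exp(-1 - 2*I/3)/3)/(-1/9 - I/2) = (-108/85 - 24*I/85)*exp(-1 - 2*I/3)

Final answer: (-108/85 - 24*I/85)*exp(-1 - 2*I/3)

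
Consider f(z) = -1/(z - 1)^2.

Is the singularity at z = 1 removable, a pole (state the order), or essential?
Write f(z) = g(z)/(z - 1)^2 with g(z) = -1.
g is entire and g(1) = -1 ≠ 0, so no factor of (z - 1) cancels: the Laurent expansion of f about z = 1 starts at the power -2, i.e. lim_{z→z₀} (z - z₀)^2 f(z) = -1 is finite and nonzero.
So z = 1 is a pole of order 2.

Final answer: pole of order 2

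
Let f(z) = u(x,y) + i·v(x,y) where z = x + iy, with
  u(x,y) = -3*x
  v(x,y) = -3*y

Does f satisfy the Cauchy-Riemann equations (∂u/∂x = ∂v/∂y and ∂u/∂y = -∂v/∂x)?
∂u/∂x = -3
∂v/∂y = -3
∂u/∂y = 0
∂v/∂x = 0
∂u/∂x = ∂v/∂y and ∂u/∂y = -∂v/∂x hold identically; f is analytic.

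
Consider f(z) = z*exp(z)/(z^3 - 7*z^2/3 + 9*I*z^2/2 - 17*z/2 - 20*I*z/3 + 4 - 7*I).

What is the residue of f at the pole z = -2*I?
Write f(z) = P(z)/Q(z) with P(z) = z*exp(z) and Q(z) = z^3 - 7*z^2/3 + 9*I*z^2/2 - 17*z/2 - 20*I*z/3 + 4 - 7*I.
The denominator factors as Q(z) = (z + 2*I)*(z + 2/3 + I)*(z - 3 + 3*I/2), so z = -2*I is a simple zero of Q and P is analytic there; z = -2*I is therefore a simple pole and
  Res(f, z₀) = P(z₀)/Q'(z₀).

Q'(z) = 3*z^2 - 14*z/3 + 9*I*z - 17/2 - 20*I/3, so Q'(-2*I) = -5/2 + 8*I/3.
P(-2*I) = -2*I*exp(-2*I).

Res(f, -2*I) = (-2*I*exp(-2*I))/(-5/2 + 8*I/3) = (-192/481 + 180*I/481)*exp(-2*I)

Final answer: (-192/481 + 180*I/481)*exp(-2*I)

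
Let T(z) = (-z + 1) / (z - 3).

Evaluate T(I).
Substitute z = I:
  numerator:   -(I) + 1 = 1 - I
  denominator: (I) - 3 = -3 + I
T(I) = (1 - I)/(-3 + I); multiplying numerator and denominator by the conjugate -3 - I gives (-4 + 2*I)/10 = -2/5 + I/5

Final answer: -2/5 + I/5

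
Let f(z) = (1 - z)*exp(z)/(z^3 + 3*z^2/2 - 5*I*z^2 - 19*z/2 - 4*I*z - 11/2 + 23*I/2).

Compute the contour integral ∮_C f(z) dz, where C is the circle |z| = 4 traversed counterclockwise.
pi*(-204/205 - 32*I/205)*exp(-1 + 3*I) + pi*(4/5 + 4*I/35)*exp(-2 + I) + pi*(8/41 + 12*I/287)*exp(3/2 + I)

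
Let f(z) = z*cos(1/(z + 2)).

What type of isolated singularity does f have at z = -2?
essential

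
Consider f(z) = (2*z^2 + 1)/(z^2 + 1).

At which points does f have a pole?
The singularities of f are the zeros of the denominator. Factoring,
  z^2 + 1 = (z + I)*(z - I)
so the candidates are z = -I, z = I.

Check the numerator P(z) = 2*z^2 + 1 at each one:
  P(-I) = -1 ≠ 0, so z = -I is a (simple) pole.
  P(I) = -1 ≠ 0, so z = I is a (simple) pole.

Poles of f: {-I, I}

Final answer: {-I, I}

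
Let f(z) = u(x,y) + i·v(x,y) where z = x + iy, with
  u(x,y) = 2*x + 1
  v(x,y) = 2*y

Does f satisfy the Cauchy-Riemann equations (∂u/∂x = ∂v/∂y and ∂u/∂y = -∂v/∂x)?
∂u/∂x = 2
∂v/∂y = 2
∂u/∂y = 0
∂v/∂x = 0
∂u/∂x = ∂v/∂y and ∂u/∂y = -∂v/∂x hold identically; f is analytic.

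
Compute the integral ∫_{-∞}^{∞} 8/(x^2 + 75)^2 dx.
Let f(z) = 8/(z^2 + 75)^2. The denominator has no real zeros and deg Q - deg P = 4 ≥ 2, so the integral of f over the upper semicircle |z| = R tends to 0 as R → ∞. Closing the contour in the upper half-plane,
  ∫_{-∞}^{∞} f(x) dx = 2πi · Σ Res(f, z_k)  over the poles with Im z_k > 0.

Zeros of the denominator: z^2 + 75 = 0 gives z = ±5*sqrt(3)*I.
Upper half-plane: z = 5*sqrt(3)*I (a pole of order 2).

Write f(z) = g(z)/(z - 5*sqrt(3)*I)^2 with g(z) = 8/(z + 5*sqrt(3)*I)^2. For a double pole, Res(f, z₀) = g'(z₀):
  g'(z) = -16/(z + 5*sqrt(3)*I)^3
  Res(f, 5*sqrt(3)*I) = g'(5*sqrt(3)*I) = -2*sqrt(3)*I/1125

∫_{-∞}^{∞} f(x) dx = 2πi · (-2*sqrt(3)*I/1125) = 4*sqrt(3)*pi/1125

Final answer: 4*sqrt(3)*pi/1125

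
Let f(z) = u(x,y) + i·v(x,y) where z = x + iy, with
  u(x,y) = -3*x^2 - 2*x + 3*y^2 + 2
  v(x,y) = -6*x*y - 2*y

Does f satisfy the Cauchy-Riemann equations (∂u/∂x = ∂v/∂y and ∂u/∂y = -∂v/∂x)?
∂u/∂x = -6*x - 2
∂v/∂y = -6*x - 2
∂u/∂y = 6*y
∂v/∂x = -6*y
∂u/∂x = ∂v/∂y and ∂u/∂y = -∂v/∂x hold identically; f is analytic.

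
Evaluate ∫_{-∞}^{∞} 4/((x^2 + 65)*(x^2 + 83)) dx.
Let f(z) = 4/((z^2 + 65)*(z^2 + 83)). The denominator has no real zeros and deg Q - deg P = 4 ≥ 2, so the integral of f over the upper semicircle |z| = R tends to 0 as R → ∞. Closing the contour in the upper half-plane,
  ∫_{-∞}^{∞} f(x) dx = 2πi · Σ Res(f, z_k)  over the poles with Im z_k > 0.

Zeros of the denominator: z^2 + 65 = 0 gives z = ±sqrt(65)*I; z^2 + 83 = 0 gives z = ±sqrt(83)*I.
Upper half-plane: z = sqrt(65)*I, z = sqrt(83)*I (simple).

Each pole is a simple zero of Q(z) = z^4 + 148*z^2 + 5395, so Res(f, z₀) = P(z₀)/Q'(z₀) with P(z) = 4, Q'(z) = 4*z^3 + 296*z:
  Res(f, sqrt(65)*I) = (4)/(36*sqrt(65)*I) = -sqrt(65)*I/585
  Res(f, sqrt(83)*I) = (4)/(-36*sqrt(83)*I) = sqrt(83)*I/747

Sum of residues: I*(-sqrt(65)/585 + sqrt(83)/747)
∫_{-∞}^{∞} f(x) dx = 2πi · (I*(-sqrt(65)/585 + sqrt(83)/747)) = 2*pi*(-65*sqrt(83) + 83*sqrt(65))/48555

Final answer: 2*pi*(-65*sqrt(83) + 83*sqrt(65))/48555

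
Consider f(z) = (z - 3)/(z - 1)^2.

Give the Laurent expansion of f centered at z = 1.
Put w = z - (1), i.e. z = w + 1. The denominator is w^2, so it suffices to rewrite the numerator in powers of w.

P(z) = z - 3
P(w + 1) = -2 + w

Dividing each term by w^2:
  f = -2/w^2 + 1/w

Substituting back w = z - 1:
  f(z) = -2/(z - 1)^2 + 1/(z - 1)

The series is finite because the numerator is a polynomial; the negative powers form the principal part, and the coefficient of 1/(z - 1) gives Res(f, 1) = 1.

Final answer: -2/(z - 1)^2 + 1/(z - 1)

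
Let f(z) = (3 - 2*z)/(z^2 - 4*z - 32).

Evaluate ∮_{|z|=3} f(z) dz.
By the residue theorem, ∮_C f(z) dz = 2πi · (sum of the residues of f at the poles inside |z| = 3).

The denominator factors as (z + 4)*(z - 8), so the singularities of f are simple poles at z = -4, z = 8.
  |-4|² = 16 > 9 = 3², so this pole is outside the contour.
  |8|² = 64 > 9 = 3², so this pole is outside the contour.

No pole lies inside the contour, so f is analytic on and inside C and the integral is 0 (Cauchy's theorem).

Final answer: 0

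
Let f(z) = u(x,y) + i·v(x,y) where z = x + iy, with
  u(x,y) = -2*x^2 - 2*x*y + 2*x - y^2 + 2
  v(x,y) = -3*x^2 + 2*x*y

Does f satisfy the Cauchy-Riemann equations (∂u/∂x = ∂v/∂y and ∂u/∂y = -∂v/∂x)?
∂u/∂x = -4*x - 2*y + 2
∂v/∂y = 2*x
∂u/∂y = -2*x - 2*y
∂v/∂x = -6*x + 2*y
∂u/∂x ≠ ∂v/∂y and ∂u/∂y ≠ -∂v/∂x; the Cauchy-Riemann equations are not satisfied, so f is not analytic.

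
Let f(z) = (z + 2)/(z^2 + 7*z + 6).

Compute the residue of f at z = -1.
1/5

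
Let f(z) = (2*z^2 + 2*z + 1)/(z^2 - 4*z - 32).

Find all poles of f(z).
The singularities of f are the zeros of the denominator. Factoring,
  z^2 - 4*z - 32 = (z + 4)*(z - 8)
so the candidates are z = -4, z = 8.

Check the numerator P(z) = 2*z^2 + 2*z + 1 at each one:
  P(-4) = 25 ≠ 0, so z = -4 is a (simple) pole.
  P(8) = 145 ≠ 0, so z = 8 is a (simple) pole.

Poles of f: {-4, 8}

Final answer: {-4, 8}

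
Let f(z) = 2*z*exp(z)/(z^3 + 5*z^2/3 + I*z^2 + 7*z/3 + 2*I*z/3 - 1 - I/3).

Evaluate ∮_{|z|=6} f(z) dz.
By the residue theorem, ∮_C f(z) dz = 2πi · (sum of the residues of f at the poles inside |z| = 6).

The denominator factors as (z - 1/3)*(z + 1 + 2*I)*(z + 1 - I), so the singularities of f are simple poles at z = 1/3, z = -1 - 2*I, z = -1 + I.
  |1/3|² = 1/9 < 36 = 6², so this pole is inside the contour.
  |-1 - 2*I|² = 5 < 36 = 6², so this pole is inside the contour.
  |-1 + I|² = 2 < 36 = 6², so this pole is inside the contour.

With P(z) = 2*z*exp(z) and Q(z) = z^3 + 5*z^2/3 + I*z^2 + 7*z/3 + 2*I*z/3 - 1 - I/3, each pole is simple, so Res(f, z₀) = P(z₀)/Q'(z₀) with Q'(z) = 3*z^2 + 10*z/3 + 2*I*z + 7/3 + 2*I/3.
  Res(f, 1/3) = P(1/3)/Q'(1/3) = (2*exp(1/3)/3)/(34/9 + 4*I/3) = (51/325 - 18*I/325)*exp(1/3)
  Res(f, -1 - 2*I) = P(-1 - 2*I)/Q'(-1 - 2*I) = ((-2 - 4*I)*exp(-1 - 2*I))/(-6 + 4*I) = (-1/13 + 8*I/13)*exp(-1 - 2*I)
  Res(f, -1 + I) = P(-1 + I)/Q'(-1 + I) = ((-2 + 2*I)*exp(-1 + I))/(-3 - 4*I) = (-2/25 - 14*I/25)*exp(-1 + I)

Sum of residues inside C: (-2/25 - 14*I/25)*exp(-1 + I) + (51/325 - 18*I/325)*exp(1/3) + (-1/13 + 8*I/13)*exp(-1 - 2*I)
∮_C f(z) dz = 2πi · ((-2/25 - 14*I/25)*exp(-1 + I) + (51/325 - 18*I/325)*exp(1/3) + (-1/13 + 8*I/13)*exp(-1 - 2*I)) = pi*(28/25 - 4*I/25)*exp(-1 + I) + pi*(-16/13 - 2*I/13)*exp(-1 - 2*I) + pi*(36/325 + 102*I/325)*exp(1/3)

Final answer: pi*(28/25 - 4*I/25)*exp(-1 + I) + pi*(-16/13 - 2*I/13)*exp(-1 - 2*I) + pi*(36/325 + 102*I/325)*exp(1/3)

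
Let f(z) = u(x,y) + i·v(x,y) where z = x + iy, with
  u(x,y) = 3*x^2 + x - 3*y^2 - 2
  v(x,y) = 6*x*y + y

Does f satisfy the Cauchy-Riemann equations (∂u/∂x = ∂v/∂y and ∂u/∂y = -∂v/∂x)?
∂u/∂x = 6*x + 1
∂v/∂y = 6*x + 1
∂u/∂y = -6*y
∂v/∂x = 6*y
∂u/∂x = ∂v/∂y and ∂u/∂y = -∂v/∂x hold identically; f is analytic.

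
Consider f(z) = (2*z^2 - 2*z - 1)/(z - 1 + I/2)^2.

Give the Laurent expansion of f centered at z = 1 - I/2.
Put w = z - (1 - I/2), i.e. z = w + 1 - I/2. The denominator is w^2, so it suffices to rewrite the numerator in powers of w.

P(z) = 2*z^2 - 2*z - 1
P(w + 1 - I/2) = -3/2 - I + (2 - 2*I)*w + 2*w^2

Dividing each term by w^2:
  f = (-3/2 - I)/w^2 + (2 - 2*I)/w + 2

Substituting back w = z - 1 + I/2:
  f(z) = (-3/2 - I)/(z - 1 + I/2)^2 + (2 - 2*I)/(z - 1 + I/2) + 2

The series is finite because the numerator is a polynomial; the negative powers form the principal part, and the coefficient of 1/(z - 1 + I/2) gives Res(f, 1 - I/2) = 2 - 2*I.

Final answer: (-3/2 - I)/(z - 1 + I/2)^2 + (2 - 2*I)/(z - 1 + I/2) + 2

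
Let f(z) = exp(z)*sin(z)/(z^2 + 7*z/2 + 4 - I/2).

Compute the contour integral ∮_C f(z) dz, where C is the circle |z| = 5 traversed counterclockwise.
By the residue theorem, ∮_C f(z) dz = 2πi · (sum of the residues of f at the poles inside |z| = 5).

The denominator factors as (z + 3/2 - I)*(z + 2 + I), so the singularities of f are simple poles at z = -3/2 + I, z = -2 - I.
  |-3/2 + I|² = 13/4 < 25 = 5², so this pole is inside the contour.
  |-2 - I|² = 5 < 25 = 5², so this pole is inside the contour.

With P(z) = exp(z)*sin(z) and Q(z) = z^2 + 7*z/2 + 4 - I/2, each pole is simple, so Res(f, z₀) = P(z₀)/Q'(z₀) with Q'(z) = 2*z + 7/2.
  Res(f, -3/2 + I) = P(-3/2 + I)/Q'(-3/2 + I) = (-exp(-3/2 + I)*sin(3/2 - I))/(1/2 + 2*I) = (-2/17 + 8*I/17)*exp(-3/2 + I)*sin(3/2 - I)
  Res(f, -2 - I) = P(-2 - I)/Q'(-2 - I) = (-exp(-2 - I)*sin(2 + I))/(-1/2 - 2*I) = (2/17 - 8*I/17)*exp(-2 - I)*sin(2 + I)

Sum of residues inside C: (2/17 - 8*I/17)*exp(-2 - I)*sin(2 + I) + (-2/17 + 8*I/17)*exp(-3/2 + I)*sin(3/2 - I)
∮_C f(z) dz = 2πi · ((2/17 - 8*I/17)*exp(-2 - I)*sin(2 + I) + (-2/17 + 8*I/17)*exp(-3/2 + I)*sin(3/2 - I)) = pi*(-16/17 - 4*I/17)*exp(-3/2 + I)*sin(3/2 - I) + pi*(16/17 + 4*I/17)*exp(-2 - I)*sin(2 + I)

Final answer: pi*(-16/17 - 4*I/17)*exp(-3/2 + I)*sin(3/2 - I) + pi*(16/17 + 4*I/17)*exp(-2 - I)*sin(2 + I)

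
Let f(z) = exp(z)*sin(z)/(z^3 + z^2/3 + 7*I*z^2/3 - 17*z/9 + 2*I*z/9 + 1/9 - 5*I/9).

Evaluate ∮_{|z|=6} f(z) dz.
pi*(144/65 - 18*I/65)*exp(1/3 - I/3)*sin(1/3 - I/3) + pi*(-18/13 - 27*I/13)*exp(-2/3 - I)*sin(2/3 + I) + pi*(-9/5 + 18*I/5)*exp(-I)*sinh(1)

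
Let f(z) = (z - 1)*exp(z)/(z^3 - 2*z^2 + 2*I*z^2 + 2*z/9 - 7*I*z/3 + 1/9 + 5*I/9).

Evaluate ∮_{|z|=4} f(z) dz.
By the residue theorem, ∮_C f(z) dz = 2πi · (sum of the residues of f at the poles inside |z| = 4).

The denominator factors as (z - 1 + I)*(z - 2/3 + I)*(z - 1/3), so the singularities of f are simple poles at z = 1 - I, z = 2/3 - I, z = 1/3.
  |1 - I|² = 2 < 16 = 4², so this pole is inside the contour.
  |2/3 - I|² = 13/9 < 16 = 4², so this pole is inside the contour.
  |1/3|² = 1/9 < 16 = 4², so this pole is inside the contour.

With P(z) = (z - 1)*exp(z) and Q(z) = z^3 - 2*z^2 + 2*I*z^2 + 2*z/9 - 7*I*z/3 + 1/9 + 5*I/9, each pole is simple, so Res(f, z₀) = P(z₀)/Q'(z₀) with Q'(z) = 3*z^2 - 4*z + 4*I*z + 2/9 - 7*I/3.
  Res(f, 1 - I) = P(1 - I)/Q'(1 - I) = (-I*exp(1 - I))/(2/9 - I/3) = (27/13 - 18*I/13)*exp(1 - I)
  Res(f, 2/3 - I) = P(2/3 - I)/Q'(2/3 - I) = ((-1/3 - I)*exp(2/3 - I))/(-1/9 + I/3) = (-12/5 + 9*I/5)*exp(2/3 - I)
  Res(f, 1/3) = P(1/3)/Q'(1/3) = (-2*exp(1/3)/3)/(-7/9 - I) = (21/65 - 27*I/65)*exp(1/3)

Sum of residues inside C: (27/13 - 18*I/13)*exp(1 - I) + (21/65 - 27*I/65)*exp(1/3) + (-12/5 + 9*I/5)*exp(2/3 - I)
∮_C f(z) dz = 2πi · ((27/13 - 18*I/13)*exp(1 - I) + (21/65 - 27*I/65)*exp(1/3) + (-12/5 + 9*I/5)*exp(2/3 - I)) = pi*(36/13 + 54*I/13)*exp(1 - I) + pi*(-18/5 - 24*I/5)*exp(2/3 - I) + pi*(54/65 + 42*I/65)*exp(1/3)

Final answer: pi*(36/13 + 54*I/13)*exp(1 - I) + pi*(-18/5 - 24*I/5)*exp(2/3 - I) + pi*(54/65 + 42*I/65)*exp(1/3)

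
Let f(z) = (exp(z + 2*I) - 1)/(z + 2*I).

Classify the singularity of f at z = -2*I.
Let u = z + 2*I. The exponent is z + 2*I = u, so
  f = (e^(u) - 1)/u = ((u) + (u)^2/2 + (u)^3/6 + ...)/u = 1 + (1/2)*u + (1/6)*u^2 + ...
The Laurent expansion about u = 0 has no negative powers; equivalently lim_{z→-2*I} f(z) = 1 exists and is finite.
So the singularity is removable.

Final answer: removable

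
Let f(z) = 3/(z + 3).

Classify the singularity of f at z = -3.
pole of order 1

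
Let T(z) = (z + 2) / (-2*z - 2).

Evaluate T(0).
Substitute z = 0:
  numerator:   (0) + 2 = 2
  denominator: -2*(0) - 2 = -2
T(0) = (2)/(-2) = -1

Final answer: -1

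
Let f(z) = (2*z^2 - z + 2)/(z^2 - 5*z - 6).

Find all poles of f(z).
{-1, 6}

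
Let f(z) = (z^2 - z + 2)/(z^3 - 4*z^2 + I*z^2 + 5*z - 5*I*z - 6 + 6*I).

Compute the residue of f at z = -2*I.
Write f(z) = P(z)/Q(z) with P(z) = z^2 - z + 2 and Q(z) = z^3 - 4*z^2 + I*z^2 + 5*z - 5*I*z - 6 + 6*I.
The denominator factors as Q(z) = (z + 2*I)*(z - 1 - I)*(z - 3), so z = -2*I is a simple zero of Q and P is analytic there; z = -2*I is therefore a simple pole and
  Res(f, z₀) = P(z₀)/Q'(z₀).

Q'(z) = 3*z^2 - 8*z + 2*I*z + 5 - 5*I, so Q'(-2*I) = -3 + 11*I.
P(-2*I) = -2 + 2*I.

Res(f, -2*I) = (-2 + 2*I)/(-3 + 11*I) = 14/65 + 8*I/65

Final answer: 14/65 + 8*I/65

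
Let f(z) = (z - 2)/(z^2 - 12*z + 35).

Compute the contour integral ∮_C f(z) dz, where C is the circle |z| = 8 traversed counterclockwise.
2*I*pi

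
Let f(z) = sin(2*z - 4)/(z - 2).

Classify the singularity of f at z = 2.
Let u = z - 2. The argument of sin is 2*z - 4 = 2u, so
  f = sin(2u)/u = ((2u) - (2u)^3/6 + ...)/u = 2 - (4/3)*u^2 + ...
The Laurent expansion about u = 0 has no negative powers; equivalently lim_{z→2} f(z) = 2 exists and is finite.
So the singularity is removable.

Final answer: removable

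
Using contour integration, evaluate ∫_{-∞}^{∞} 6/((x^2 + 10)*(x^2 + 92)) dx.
3*pi*(-5*sqrt(23) + 23*sqrt(10))/9430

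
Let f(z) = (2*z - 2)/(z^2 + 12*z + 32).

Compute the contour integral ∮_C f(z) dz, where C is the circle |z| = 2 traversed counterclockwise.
By the residue theorem, ∮_C f(z) dz = 2πi · (sum of the residues of f at the poles inside |z| = 2).

The denominator factors as (z + 4)*(z + 8), so the singularities of f are simple poles at z = -4, z = -8.
  |-4|² = 16 > 4 = 2², so this pole is outside the contour.
  |-8|² = 64 > 4 = 2², so this pole is outside the contour.

No pole lies inside the contour, so f is analytic on and inside C and the integral is 0 (Cauchy's theorem).

Final answer: 0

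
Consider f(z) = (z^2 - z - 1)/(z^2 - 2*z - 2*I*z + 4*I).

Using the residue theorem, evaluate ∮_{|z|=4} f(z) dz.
By the residue theorem, ∮_C f(z) dz = 2πi · (sum of the residues of f at the poles inside |z| = 4).

The denominator factors as (z - 2)*(z - 2*I), so the singularities of f are simple poles at z = 2, z = 2*I.
  |2|² = 4 < 16 = 4², so this pole is inside the contour.
  |2*I|² = 4 < 16 = 4², so this pole is inside the contour.

With P(z) = z^2 - z - 1 and Q(z) = z^2 - 2*z - 2*I*z + 4*I, each pole is simple, so Res(f, z₀) = P(z₀)/Q'(z₀) with Q'(z) = 2*z - 2 - 2*I.
  Res(f, 2) = P(2)/Q'(2) = (1)/(2 - 2*I) = 1/4 + I/4
  Res(f, 2*I) = P(2*I)/Q'(2*I) = (-5 - 2*I)/(-2 + 2*I) = 3/4 + 7*I/4

Sum of residues inside C: 1 + 2*I
∮_C f(z) dz = 2πi · (1 + 2*I) = pi*(-4 + 2*I)

Final answer: pi*(-4 + 2*I)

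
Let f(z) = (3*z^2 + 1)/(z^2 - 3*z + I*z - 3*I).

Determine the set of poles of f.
The singularities of f are the zeros of the denominator. Factoring,
  z^2 - 3*z + I*z - 3*I = (z - 3)*(z + I)
so the candidates are z = 3, z = -I.

Check the numerator P(z) = 3*z^2 + 1 at each one:
  P(3) = 28 ≠ 0, so z = 3 is a (simple) pole.
  P(-I) = -2 ≠ 0, so z = -I is a (simple) pole.

Poles of f: {-I, 3}

Final answer: {-I, 3}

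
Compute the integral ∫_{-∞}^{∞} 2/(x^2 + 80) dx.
sqrt(5)*pi/10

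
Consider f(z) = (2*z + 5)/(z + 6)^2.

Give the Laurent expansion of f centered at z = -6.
-7/(z + 6)^2 + 2/(z + 6)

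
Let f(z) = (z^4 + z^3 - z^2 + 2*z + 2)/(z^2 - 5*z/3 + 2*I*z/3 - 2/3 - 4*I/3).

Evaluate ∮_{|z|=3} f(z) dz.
By the residue theorem, ∮_C f(z) dz = 2πi · (sum of the residues of f at the poles inside |z| = 3).

The denominator factors as (z - 2)*(z + 1/3 + 2*I/3), so the singularities of f are simple poles at z = 2, z = -1/3 - 2*I/3.
  |2|² = 4 < 9 = 3², so this pole is inside the contour.
  |-1/3 - 2*I/3|² = 5/9 < 9 = 3², so this pole is inside the contour.

With P(z) = z^4 + z^3 - z^2 + 2*z + 2 and Q(z) = z^2 - 5*z/3 + 2*I*z/3 - 2/3 - 4*I/3, each pole is simple, so Res(f, z₀) = P(z₀)/Q'(z₀) with Q'(z) = 2*z - 5/3 + 2*I/3.
  Res(f, 2) = P(2)/Q'(2) = (26)/(7/3 + 2*I/3) = 546/53 - 156*I/53
  Res(f, -1/3 - 2*I/3) = P(-1/3 - 2*I/3)/Q'(-1/3 - 2*I/3) = (161/81 - 2*I)/(-7/3 - 2*I/3) = -803/1431 + 1456*I/1431

Sum of residues inside C: 263/27 - 52*I/27
∮_C f(z) dz = 2πi · (263/27 - 52*I/27) = pi*(104/27 + 526*I/27)

Final answer: pi*(104/27 + 526*I/27)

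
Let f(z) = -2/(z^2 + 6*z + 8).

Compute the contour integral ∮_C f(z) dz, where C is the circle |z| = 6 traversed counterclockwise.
By the residue theorem, ∮_C f(z) dz = 2πi · (sum of the residues of f at the poles inside |z| = 6).

The denominator factors as (z + 4)*(z + 2), so the singularities of f are simple poles at z = -4, z = -2.
  |-4|² = 16 < 36 = 6², so this pole is inside the contour.
  |-2|² = 4 < 36 = 6², so this pole is inside the contour.

With P(z) = -2 and Q(z) = z^2 + 6*z + 8, each pole is simple, so Res(f, z₀) = P(z₀)/Q'(z₀) with Q'(z) = 2*z + 6.
  Res(f, -4) = P(-4)/Q'(-4) = (-2)/(-2) = 1
  Res(f, -2) = P(-2)/Q'(-2) = (-2)/(2) = -1

Sum of residues inside C: 0
∮_C f(z) dz = 2πi · (0) = 0

Final answer: 0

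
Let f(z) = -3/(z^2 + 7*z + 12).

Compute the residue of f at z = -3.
-3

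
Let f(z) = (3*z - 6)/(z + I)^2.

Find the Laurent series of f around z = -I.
Put w = z - (-I), i.e. z = w - I. The denominator is w^2, so it suffices to rewrite the numerator in powers of w.

P(z) = 3*z - 6
P(w - I) = -6 - 3*I + 3*w

Dividing each term by w^2:
  f = (-6 - 3*I)/w^2 + 3/w

Substituting back w = z + I:
  f(z) = (-6 - 3*I)/(z + I)^2 + 3/(z + I)

The series is finite because the numerator is a polynomial; the negative powers form the principal part, and the coefficient of 1/(z + I) gives Res(f, -I) = 3.

Final answer: (-6 - 3*I)/(z + I)^2 + 3/(z + I)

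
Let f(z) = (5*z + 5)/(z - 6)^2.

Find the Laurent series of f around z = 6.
Put w = z - (6), i.e. z = w + 6. The denominator is w^2, so it suffices to rewrite the numerator in powers of w.

P(z) = 5*z + 5
P(w + 6) = 35 + 5*w

Dividing each term by w^2:
  f = 35/w^2 + 5/w

Substituting back w = z - 6:
  f(z) = 35/(z - 6)^2 + 5/(z - 6)

The series is finite because the numerator is a polynomial; the negative powers form the principal part, and the coefficient of 1/(z - 6) gives Res(f, 6) = 5.

Final answer: 35/(z - 6)^2 + 5/(z - 6)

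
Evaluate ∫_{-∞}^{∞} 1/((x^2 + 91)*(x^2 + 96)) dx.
pi*(-91*sqrt(6) + 24*sqrt(91))/10920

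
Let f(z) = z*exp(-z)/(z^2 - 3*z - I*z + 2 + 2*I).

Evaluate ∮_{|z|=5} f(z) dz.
By the residue theorem, ∮_C f(z) dz = 2πi · (sum of the residues of f at the poles inside |z| = 5).

The denominator factors as (z - 1 - I)*(z - 2), so the singularities of f are simple poles at z = 1 + I, z = 2.
  |1 + I|² = 2 < 25 = 5², so this pole is inside the contour.
  |2|² = 4 < 25 = 5², so this pole is inside the contour.

With P(z) = z*exp(-z) and Q(z) = z^2 - 3*z - I*z + 2 + 2*I, each pole is simple, so Res(f, z₀) = P(z₀)/Q'(z₀) with Q'(z) = 2*z - 3 - I.
  Res(f, 1 + I) = P(1 + I)/Q'(1 + I) = ((1 + I)*exp(-1 - I))/(-1 + I) = -I*exp(-1 - I)
  Res(f, 2) = P(2)/Q'(2) = (2*exp(-2))/(1 - I) = (1 + I)*exp(-2)

Sum of residues inside C: -I*exp(-1 - I) + (1 + I)*exp(-2)
∮_C f(z) dz = 2πi · (-I*exp(-1 - I) + (1 + I)*exp(-2)) = 2*pi*exp(-1 - I) + pi*(-2 + 2*I)*exp(-2)

Final answer: 2*pi*exp(-1 - I) + pi*(-2 + 2*I)*exp(-2)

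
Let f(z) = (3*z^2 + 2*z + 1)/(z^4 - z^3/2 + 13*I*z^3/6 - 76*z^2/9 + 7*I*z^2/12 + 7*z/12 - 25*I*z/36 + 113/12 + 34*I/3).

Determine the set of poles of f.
The singularities of f are the zeros of the denominator. Factoring,
  z^4 - z^3/2 + 13*I*z^3/6 - 76*z^2/9 + 7*I*z^2/12 + 7*z/12 - 25*I*z/36 + 113/12 + 34*I/3 = (z - 1 - 2*I/3)*(z + 3/2 + I)*(z + 2 + I/3)*(z - 3 + 3*I/2)
so the candidates are z = 1 + 2*I/3, z = -3/2 - I, z = -2 - I/3, z = 3 - 3*I/2.

Check the numerator P(z) = 3*z^2 + 2*z + 1 at each one:
  P(1 + 2*I/3) = 14/3 + 16*I/3 ≠ 0, so z = 1 + 2*I/3 is a (simple) pole.
  P(-3/2 - I) = 7/4 + 7*I ≠ 0, so z = -3/2 - I is a (simple) pole.
  P(-2 - I/3) = 26/3 + 10*I/3 ≠ 0, so z = -2 - I/3 is a (simple) pole.
  P(3 - 3*I/2) = 109/4 - 30*I ≠ 0, so z = 3 - 3*I/2 is a (simple) pole.

Poles of f: {-2 - I/3, -3/2 - I, 1 + 2*I/3, 3 - 3*I/2}

Final answer: {-2 - I/3, -3/2 - I, 1 + 2*I/3, 3 - 3*I/2}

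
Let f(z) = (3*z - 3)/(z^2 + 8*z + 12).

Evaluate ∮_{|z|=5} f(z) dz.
-9*I*pi/2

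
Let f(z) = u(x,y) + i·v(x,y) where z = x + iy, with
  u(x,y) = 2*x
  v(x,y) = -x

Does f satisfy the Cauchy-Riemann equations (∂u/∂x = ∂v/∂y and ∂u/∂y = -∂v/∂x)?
∂u/∂x = 2
∂v/∂y = 0
∂u/∂y = 0
∂v/∂x = -1
∂u/∂x ≠ ∂v/∂y and ∂u/∂y ≠ -∂v/∂x; the Cauchy-Riemann equations are not satisfied, so f is not analytic.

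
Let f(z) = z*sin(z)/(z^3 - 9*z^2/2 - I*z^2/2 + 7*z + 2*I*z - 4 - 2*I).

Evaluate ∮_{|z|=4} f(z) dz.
pi*(2/5 - 14*I/5)*sin(3/2 - I/2) + pi*(-2/5 - 6*I/5)*sin(1 + I) + 4*I*pi*sin(2)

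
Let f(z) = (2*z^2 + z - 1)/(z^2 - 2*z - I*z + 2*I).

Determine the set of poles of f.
The singularities of f are the zeros of the denominator. Factoring,
  z^2 - 2*z - I*z + 2*I = (z - I)*(z - 2)
so the candidates are z = I, z = 2.

Check the numerator P(z) = 2*z^2 + z - 1 at each one:
  P(I) = -3 + I ≠ 0, so z = I is a (simple) pole.
  P(2) = 9 ≠ 0, so z = 2 is a (simple) pole.

Poles of f: {I, 2}

Final answer: {I, 2}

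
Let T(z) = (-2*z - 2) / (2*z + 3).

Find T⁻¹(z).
Set w = T(z) = (-2*z - 2) / (2*z + 3) and solve for z:
  w*(2*z + 3) = -2*z - 2
  3*w + z*(2*w + 2) + 2 = 0
  z*(2*w + 2) = -3*w - 2
  z = (3*w + 2)/(-2*w - 2)
Renaming the variable, T⁻¹(z) = (3*z + 2)/(-2*z - 2) = (-3*z - 2)/(2*z + 2).
(Check: ad - bc = -2 ≠ 0, so T is invertible.)

Final answer: (-3*z - 2)/(2*z + 2)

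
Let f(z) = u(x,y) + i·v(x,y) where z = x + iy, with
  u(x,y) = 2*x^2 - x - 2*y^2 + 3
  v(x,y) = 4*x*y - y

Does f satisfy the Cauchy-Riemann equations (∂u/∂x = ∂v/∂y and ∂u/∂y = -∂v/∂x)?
∂u/∂x = 4*x - 1
∂v/∂y = 4*x - 1
∂u/∂y = -4*y
∂v/∂x = 4*y
∂u/∂x = ∂v/∂y and ∂u/∂y = -∂v/∂x hold identically; f is analytic.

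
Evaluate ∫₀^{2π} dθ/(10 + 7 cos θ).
Let J = ∫₀^{2π} dθ/(10 + 7 cos θ).
Put z = e^{iθ}: then cos θ = (z + 1/z)/2, dθ = dz/(iz), and z runs once counterclockwise around |z| = 1:
  J = ∮_{|z|=1} 1/(10 + 7*(z + 1/z)/2) · dz/(iz) = (2/i) ∮_{|z|=1} dz/(7*z^2 + 20*z + 7).
The roots of 7*z^2 + 20*z + 7 are z = (-10 ± sqrt(10^2 - 7^2))/7, with sqrt(51) = sqrt(51); their product is 1, so only z₊ = -10/7 + sqrt(51)/7 lies inside the unit circle (z₋ = -10/7 - sqrt(51)/7 lies outside).
z₊ is a simple zero of q(z) = 7*z^2 + 20*z + 7, so Res(1/q, z₊) = 1/q'(z₊) with q'(z) = 14*z + 20; and q'(z₊) = 7*(z₊ - z₋) = 2*sqrt(51).
Therefore J = (2/i) · 2πi · 1/(2*sqrt(51)) = 2*pi/(sqrt(51)) = 2*sqrt(51)*pi/51

Final answer: 2*sqrt(51)*pi/51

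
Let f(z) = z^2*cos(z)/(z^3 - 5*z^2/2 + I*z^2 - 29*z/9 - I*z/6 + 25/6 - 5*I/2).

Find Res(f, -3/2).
(32157/170605 + 9234*I/170605)*cos(3/2)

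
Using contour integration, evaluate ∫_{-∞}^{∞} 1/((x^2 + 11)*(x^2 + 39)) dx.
Let f(z) = 1/((z^2 + 11)*(z^2 + 39)). The denominator has no real zeros and deg Q - deg P = 4 ≥ 2, so the integral of f over the upper semicircle |z| = R tends to 0 as R → ∞. Closing the contour in the upper half-plane,
  ∫_{-∞}^{∞} f(x) dx = 2πi · Σ Res(f, z_k)  over the poles with Im z_k > 0.

Zeros of the denominator: z^2 + 39 = 0 gives z = ±sqrt(39)*I; z^2 + 11 = 0 gives z = ±sqrt(11)*I.
Upper half-plane: z = sqrt(11)*I, z = sqrt(39)*I (simple).

Each pole is a simple zero of Q(z) = z^4 + 50*z^2 + 429, so Res(f, z₀) = P(z₀)/Q'(z₀) with P(z) = 1, Q'(z) = 4*z^3 + 100*z:
  Res(f, sqrt(11)*I) = (1)/(56*sqrt(11)*I) = -sqrt(11)*I/616
  Res(f, sqrt(39)*I) = (1)/(-56*sqrt(39)*I) = sqrt(39)*I/2184

Sum of residues: I*(-sqrt(11)/616 + sqrt(39)/2184)
∫_{-∞}^{∞} f(x) dx = 2πi · (I*(-sqrt(11)/616 + sqrt(39)/2184)) = pi*(-11*sqrt(39) + 39*sqrt(11))/12012

Final answer: pi*(-11*sqrt(39) + 39*sqrt(11))/12012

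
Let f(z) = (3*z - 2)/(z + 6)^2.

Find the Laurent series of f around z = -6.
-20/(z + 6)^2 + 3/(z + 6)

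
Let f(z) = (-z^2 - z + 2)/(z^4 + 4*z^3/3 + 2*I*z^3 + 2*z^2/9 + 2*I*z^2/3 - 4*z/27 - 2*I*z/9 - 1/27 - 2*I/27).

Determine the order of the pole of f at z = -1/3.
Factor the denominator:
  z^4 + 4*z^3/3 + 2*I*z^3 + 2*z^2/9 + 2*I*z^2/3 - 4*z/27 - 2*I*z/9 - 1/27 - 2*I/27 = (z + 1/3)^2*(z - 1/3)*(z + 1 + 2*I)

The numerator P(z) = -z^2 - z + 2 has P(-1/3) = 20/9 ≠ 0, so no factor of (z + 1/3) cancels.
Near z = -1/3 we can therefore write f(z) = g(z)/(z + 1/3)^2 with g analytic at -1/3 and g(-1/3) ≠ 0 (g is the numerator divided by the remaining denominator factors).

Hence z = -1/3 is a pole of order 2.

Final answer: 2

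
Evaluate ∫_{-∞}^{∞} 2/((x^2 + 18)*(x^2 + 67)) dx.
Let f(z) = 2/((z^2 + 18)*(z^2 + 67)). The denominator has no real zeros and deg Q - deg P = 4 ≥ 2, so the integral of f over the upper semicircle |z| = R tends to 0 as R → ∞. Closing the contour in the upper half-plane,
  ∫_{-∞}^{∞} f(x) dx = 2πi · Σ Res(f, z_k)  over the poles with Im z_k > 0.

Zeros of the denominator: z^2 + 18 = 0 gives z = ±3*sqrt(2)*I; z^2 + 67 = 0 gives z = ±sqrt(67)*I.
Upper half-plane: z = 3*sqrt(2)*I, z = sqrt(67)*I (simple).

Each pole is a simple zero of Q(z) = z^4 + 85*z^2 + 1206, so Res(f, z₀) = P(z₀)/Q'(z₀) with P(z) = 2, Q'(z) = 4*z^3 + 170*z:
  Res(f, 3*sqrt(2)*I) = (2)/(294*sqrt(2)*I) = -sqrt(2)*I/294
  Res(f, sqrt(67)*I) = (2)/(-98*sqrt(67)*I) = sqrt(67)*I/3283

Sum of residues: I*(-sqrt(2)/294 + sqrt(67)/3283)
∫_{-∞}^{∞} f(x) dx = 2πi · (I*(-sqrt(2)/294 + sqrt(67)/3283)) = pi*(-6*sqrt(67) + 67*sqrt(2))/9849

Final answer: pi*(-6*sqrt(67) + 67*sqrt(2))/9849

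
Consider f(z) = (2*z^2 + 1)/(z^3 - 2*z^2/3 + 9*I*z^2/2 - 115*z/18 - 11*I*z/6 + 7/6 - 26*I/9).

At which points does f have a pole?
The singularities of f are the zeros of the denominator. Factoring,
  z^3 - 2*z^2/3 + 9*I*z^2/2 - 115*z/18 - 11*I*z/6 + 7/6 - 26*I/9 = (z - 1/3 + 2*I)*(z + I)*(z - 1/3 + 3*I/2)
so the candidates are z = 1/3 - 2*I, z = -I, z = 1/3 - 3*I/2.

Check the numerator P(z) = 2*z^2 + 1 at each one:
  P(1/3 - 2*I) = -61/9 - 8*I/3 ≠ 0, so z = 1/3 - 2*I is a (simple) pole.
  P(-I) = -1 ≠ 0, so z = -I is a (simple) pole.
  P(1/3 - 3*I/2) = -59/18 - 2*I ≠ 0, so z = 1/3 - 3*I/2 is a (simple) pole.

Poles of f: {-I, 1/3 - 2*I, 1/3 - 3*I/2}

Final answer: {-I, 1/3 - 2*I, 1/3 - 3*I/2}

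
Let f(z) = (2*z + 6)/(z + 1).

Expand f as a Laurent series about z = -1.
Put w = z - (-1), i.e. z = w - 1. The denominator is w, so it suffices to rewrite the numerator in powers of w.

P(z) = 2*z + 6
P(w - 1) = 4 + 2*w

Dividing each term by w:
  f = 4/w + 2

Substituting back w = z + 1:
  f(z) = 4/(z + 1) + 2

The series is finite because the numerator is a polynomial; the negative powers form the principal part, and the coefficient of 1/(z + 1) gives Res(f, -1) = 4.

Final answer: 4/(z + 1) + 2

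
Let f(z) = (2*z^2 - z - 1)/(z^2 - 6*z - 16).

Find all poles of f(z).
The singularities of f are the zeros of the denominator. Factoring,
  z^2 - 6*z - 16 = (z - 8)*(z + 2)
so the candidates are z = 8, z = -2.

Check the numerator P(z) = 2*z^2 - z - 1 at each one:
  P(8) = 119 ≠ 0, so z = 8 is a (simple) pole.
  P(-2) = 9 ≠ 0, so z = -2 is a (simple) pole.

Poles of f: {-2, 8}

Final answer: {-2, 8}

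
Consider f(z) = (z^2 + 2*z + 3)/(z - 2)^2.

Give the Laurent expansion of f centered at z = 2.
Put w = z - (2), i.e. z = w + 2. The denominator is w^2, so it suffices to rewrite the numerator in powers of w.

P(z) = z^2 + 2*z + 3
P(w + 2) = 11 + 6*w + w^2

Dividing each term by w^2:
  f = 11/w^2 + 6/w + 1

Substituting back w = z - 2:
  f(z) = 11/(z - 2)^2 + 6/(z - 2) + 1

The series is finite because the numerator is a polynomial; the negative powers form the principal part, and the coefficient of 1/(z - 2) gives Res(f, 2) = 6.

Final answer: 11/(z - 2)^2 + 6/(z - 2) + 1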